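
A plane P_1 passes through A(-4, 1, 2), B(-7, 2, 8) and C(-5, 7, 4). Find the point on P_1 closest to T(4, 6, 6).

AB = (-3, 1, 6), AC = (-1, 6, 2); a normal to P_1 is AB × AC = (-34, 0, -17).
Using A: P_1 has equation -34x - 17z = 102.
Foot = T − λn with λ = (n·T − d)/|n|² = (-238 − 102)/1445 = -4/17.
Foot = (4, 6, 6) − (-4/17)·(-34, 0, -17) = (-4, 6, 2).

(-4, 6, 2)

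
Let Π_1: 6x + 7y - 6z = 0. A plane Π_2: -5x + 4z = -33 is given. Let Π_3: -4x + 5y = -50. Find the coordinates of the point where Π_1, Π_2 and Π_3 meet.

Solving the 3×3 linear system 6x + 7y - 6z = 0, -5x + 4z = -33, -4x + 5y = -50 (e.g. by elimination or Cramer's rule, determinant = -82) gives (5, -6, -2).

(5, -6, -2)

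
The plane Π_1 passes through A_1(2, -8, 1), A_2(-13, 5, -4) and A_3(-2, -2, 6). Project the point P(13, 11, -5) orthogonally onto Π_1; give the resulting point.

A_1A_2 = (-15, 13, -5), A_1A_3 = (-4, 6, 5); a normal to Π_1 is A_1A_2 × A_1A_3 = (95, 95, -38).
Using A_1: Π_1 has equation 95x + 95y - 38z = -608.
Foot = P − λn with λ = (n·P − d)/|n|² = (2470 − (-608))/19494 = 3/19.
Foot = (13, 11, -5) − (3/19)·(95, 95, -38) = (-2, -4, 1).

(-2, -4, 1)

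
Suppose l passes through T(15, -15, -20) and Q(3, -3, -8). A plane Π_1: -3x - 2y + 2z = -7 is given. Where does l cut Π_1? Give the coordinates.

A direction vector for l is Q − T = (-12, 12, 12).
Substitute r = (15, -15, -20) + t(-12, 12, 12) into the plane: -55 + 36t = -7, so t = 4/3.
Intersection: (15, -15, -20) + (4/3)·(-12, 12, 12) = (-1, 1, -4).

(-1, 1, -4)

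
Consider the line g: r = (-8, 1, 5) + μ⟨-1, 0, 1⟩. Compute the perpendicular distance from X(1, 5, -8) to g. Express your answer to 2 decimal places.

Taking (-8, 1, 5) on g with direction v = (-1, 0, 1): w = X − (-8, 1, 5) = (9, 4, -13), and w × v = (4, 4, 4).
Distance = |w × v| / |v| = √48 / √2 ≈ 4.90.

4.90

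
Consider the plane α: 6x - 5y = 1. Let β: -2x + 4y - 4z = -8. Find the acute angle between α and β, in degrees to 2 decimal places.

46.93

cos θ = |n₁·n₂| / (|n₁||n₂|) = |-32| / (√61 · √36).
θ = arccos(0.68286) ≈ 46.93°.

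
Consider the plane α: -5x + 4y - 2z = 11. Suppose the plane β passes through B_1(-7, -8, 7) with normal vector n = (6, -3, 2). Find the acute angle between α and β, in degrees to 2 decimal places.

11.59

β: n·r = n·B_1 gives 6x - 3y + 2z = -4.
cos θ = |n₁·n₂| / (|n₁||n₂|) = |-46| / (√45 · √49).
θ = arccos(0.97961) ≈ 11.59°.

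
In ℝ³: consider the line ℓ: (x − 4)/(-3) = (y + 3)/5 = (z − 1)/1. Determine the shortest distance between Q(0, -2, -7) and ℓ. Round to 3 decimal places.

ℓ has direction (-3, 5, 1) through (4, -3, 1).
Taking (4, -3, 1) on ℓ with direction v = (-3, 5, 1): w = Q − (4, -3, 1) = (-4, 1, -8), and w × v = (41, 28, -17).
Distance = |w × v| / |v| = √2754 / √35 ≈ 8.870.

8.870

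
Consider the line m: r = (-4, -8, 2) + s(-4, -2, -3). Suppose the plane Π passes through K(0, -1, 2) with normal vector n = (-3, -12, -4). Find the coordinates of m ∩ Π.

Π: n·r = n·K gives -3x - 12y - 4z = 4.
Substitute r = (-4, -8, 2) + t(-4, -2, -3) into the plane: 100 + 48t = 4, so t = -2.
Intersection: (-4, -8, 2) + (-2)·(-4, -2, -3) = (4, -4, 8).

(4, -4, 8)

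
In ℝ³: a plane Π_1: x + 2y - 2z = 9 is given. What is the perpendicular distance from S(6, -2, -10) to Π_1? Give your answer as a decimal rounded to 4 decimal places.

n·S − d = (1)·(6) + (2)·(-2) + (-2)·(-10) − 9 = 13; |n| = √9.
Distance = |13| / √9 = 13/√9 ≈ 4.3333.

4.3333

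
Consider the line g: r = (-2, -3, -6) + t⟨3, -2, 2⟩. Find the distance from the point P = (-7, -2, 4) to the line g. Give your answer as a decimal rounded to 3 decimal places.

Taking (-2, -3, -6) on g with direction v = (3, -2, 2): w = P − (-2, -3, -6) = (-5, 1, 10), and w × v = (22, 40, 7).
Distance = |w × v| / |v| = √2133 / √17 ≈ 11.201.

11.201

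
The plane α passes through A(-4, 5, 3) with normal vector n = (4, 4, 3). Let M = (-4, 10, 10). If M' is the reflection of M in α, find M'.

(-12, 2, 4)

α: n·r = n·A gives 4x + 4y + 3z = 13.
λ = (n·M − d)/|n|² = (54 − 13)/41 = 1.
Reflection = M − 2λn = (-4, 10, 10) − 2·(4, 4, 3) = (-12, 2, 4).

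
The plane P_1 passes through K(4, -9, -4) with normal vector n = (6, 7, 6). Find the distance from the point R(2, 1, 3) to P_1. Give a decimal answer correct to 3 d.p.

P_1: n·r = n·K gives 6x + 7y + 6z = -63.
n·R − d = (6)·(2) + (7)·(1) + (6)·(3) − (-63) = 100; |n| = √121.
Distance = |100| / √121 = 100/√121 ≈ 9.091.

9.091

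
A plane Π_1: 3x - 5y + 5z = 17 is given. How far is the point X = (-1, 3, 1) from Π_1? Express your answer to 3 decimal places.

3.906

n·X − d = (3)·(-1) + (-5)·(3) + (5)·(1) − 17 = -30; |n| = √59.
Distance = |-30| / √59 = 30/√59 ≈ 3.906.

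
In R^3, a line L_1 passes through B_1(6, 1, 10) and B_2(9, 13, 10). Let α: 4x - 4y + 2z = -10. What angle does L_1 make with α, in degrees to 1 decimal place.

29.0

A direction vector for L_1 is B_2 − B_1 = (3, 12, 0).
sin θ = |n·v| / (|n||v|) = |-36| / (√36 · √153) = 0.48507.
θ ≈ 29.0°.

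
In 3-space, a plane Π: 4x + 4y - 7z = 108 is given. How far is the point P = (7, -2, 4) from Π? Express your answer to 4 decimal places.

12.8889

n·P − d = (4)·(7) + (4)·(-2) + (-7)·(4) − 108 = -116; |n| = √81.
Distance = |-116| / √81 = 116/√81 ≈ 12.8889.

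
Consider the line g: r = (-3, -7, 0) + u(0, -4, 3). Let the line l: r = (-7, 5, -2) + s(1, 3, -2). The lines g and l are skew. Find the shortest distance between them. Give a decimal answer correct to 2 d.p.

Common perpendicular direction n = (0, -4, 3) × (1, 3, -2) = (-1, 3, 4).
With w = (-7, 5, -2) − (-3, -7, 0) = (-4, 12, -2), w · n = 32.
Distance = |w · n| / |n| = |32| / √26 ≈ 6.28.

6.28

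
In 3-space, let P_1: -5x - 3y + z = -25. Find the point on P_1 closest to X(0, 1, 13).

(5, 4, 12)

Foot = X − λn with λ = (n·X − d)/|n|² = (10 − (-25))/35 = 1.
Foot = (0, 1, 13) − 1·(-5, -3, 1) = (5, 4, 12).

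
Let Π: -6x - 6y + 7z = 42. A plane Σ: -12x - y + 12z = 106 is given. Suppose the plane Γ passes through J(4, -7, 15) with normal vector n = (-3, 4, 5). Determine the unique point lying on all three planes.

(-9, 2, 0)

Γ: n·r = n·J gives -3x + 4y + 5z = 35.
Solving the 3×3 linear system -6x - 6y + 7z = 42, -12x - y + 12z = 106, -3x + 4y + 5z = 35 (e.g. by elimination or Cramer's rule, determinant = -183) gives (-9, 2, 0).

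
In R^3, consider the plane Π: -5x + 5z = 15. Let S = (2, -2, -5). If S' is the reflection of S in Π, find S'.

(-8, -2, 5)

λ = (n·S − d)/|n|² = (-35 − 15)/50 = -1.
Reflection = S − 2λn = (2, -2, -5) − (-2)·(-5, 0, 5) = (-8, -2, 5).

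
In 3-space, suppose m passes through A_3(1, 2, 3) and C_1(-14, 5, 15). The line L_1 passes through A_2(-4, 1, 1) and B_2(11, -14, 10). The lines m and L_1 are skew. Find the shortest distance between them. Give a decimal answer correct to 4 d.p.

4.0938

A direction vector for m is C_1 − A_3 = (-15, 3, 12).
A direction vector for L_1 is B_2 − A_2 = (15, -15, 9).
Common perpendicular direction n = (-15, 3, 12) × (15, -15, 9) = (207, 315, 180).
With w = (-4, 1, 1) − (1, 2, 3) = (-5, -1, -2), w · n = -1710.
Distance = |w · n| / |n| = |-1710| / √174474 ≈ 4.0938.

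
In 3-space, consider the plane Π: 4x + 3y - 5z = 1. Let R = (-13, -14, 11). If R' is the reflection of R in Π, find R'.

(11, 4, -19)

λ = (n·R − d)/|n|² = (-149 − 1)/50 = -3.
Reflection = R − 2λn = (-13, -14, 11) − (-6)·(4, 3, -5) = (11, 4, -19).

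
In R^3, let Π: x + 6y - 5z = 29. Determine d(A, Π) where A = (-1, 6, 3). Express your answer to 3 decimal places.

1.143

n·A − d = (1)·(-1) + (6)·(6) + (-5)·(3) − 29 = -9; |n| = √62.
Distance = |-9| / √62 = 9/√62 ≈ 1.143.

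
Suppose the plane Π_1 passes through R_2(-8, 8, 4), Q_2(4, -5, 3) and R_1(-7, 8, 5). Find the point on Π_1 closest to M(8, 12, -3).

(-1, 3, 6)

R_2Q_2 = (12, -13, -1), R_2R_1 = (1, 0, 1); a normal to Π_1 is R_2Q_2 × R_2R_1 = (-13, -13, 13).
Using R_2: Π_1 has equation -13x - 13y + 13z = 52.
Foot = M − λn with λ = (n·M − d)/|n|² = (-299 − 52)/507 = -9/13.
Foot = (8, 12, -3) − (-9/13)·(-13, -13, 13) = (-1, 3, 6).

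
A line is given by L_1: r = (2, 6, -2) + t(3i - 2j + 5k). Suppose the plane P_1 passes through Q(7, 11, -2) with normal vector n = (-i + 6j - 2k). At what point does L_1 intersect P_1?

(-1, 8, -7)

P_1: n·r = n·Q gives -x + 6y - 2z = 63.
Substitute r = (2, 6, -2) + t(3, -2, 5) into the plane: 38 + (-25)t = 63, so t = -1.
Intersection: (2, 6, -2) + (-1)·(3, -2, 5) = (-1, 8, -7).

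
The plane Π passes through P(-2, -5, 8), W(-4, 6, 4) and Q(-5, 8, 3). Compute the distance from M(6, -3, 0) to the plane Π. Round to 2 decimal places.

9.65

PW = (-2, 11, -4), PQ = (-3, 13, -5); a normal to Π is PW × PQ = (-3, 2, 7).
Using P: Π has equation -3x + 2y + 7z = 52.
n·M − d = (-3)·(6) + (2)·(-3) + (7)·(0) − 52 = -76; |n| = √62.
Distance = |-76| / √62 = 76/√62 ≈ 9.65.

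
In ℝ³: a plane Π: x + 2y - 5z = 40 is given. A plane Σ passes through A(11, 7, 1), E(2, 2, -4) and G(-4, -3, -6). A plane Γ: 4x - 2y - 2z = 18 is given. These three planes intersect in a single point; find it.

(6, 7, -4)

AE = (-9, -5, -5), AG = (-15, -10, -7); a normal to Σ is AE × AG = (-15, 12, 15).
Using A: Σ has equation -15x + 12y + 15z = -66.
Solving the 3×3 linear system x + 2y - 5z = 40, -15x + 12y + 15z = -66, 4x - 2y - 2z = 18 (e.g. by elimination or Cramer's rule, determinant = 156) gives (6, 7, -4).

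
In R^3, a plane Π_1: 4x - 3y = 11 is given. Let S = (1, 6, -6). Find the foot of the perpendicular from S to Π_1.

Foot = S − λn with λ = (n·S − d)/|n|² = (-14 − 11)/25 = -1.
Foot = (1, 6, -6) − (-1)·(4, -3, 0) = (5, 3, -6).

(5, 3, -6)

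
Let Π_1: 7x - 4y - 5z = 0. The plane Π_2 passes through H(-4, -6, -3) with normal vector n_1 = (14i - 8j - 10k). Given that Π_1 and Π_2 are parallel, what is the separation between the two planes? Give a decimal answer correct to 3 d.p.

Π_2: n_1·r = n_1·H gives 14x - 8y - 10z = 22.
Rescale Π_2 by 1/2: 7x - 4y - 5z = 11. Then distance = |0 − 11| / √90 ≈ 1.160.

1.160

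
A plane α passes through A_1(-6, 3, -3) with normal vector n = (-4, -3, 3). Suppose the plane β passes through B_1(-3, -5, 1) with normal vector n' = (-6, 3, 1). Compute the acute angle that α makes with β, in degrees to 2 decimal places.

62.93

α: n·r = n·A_1 gives -4x - 3y + 3z = 6.
β: n'·r = n'·B_1 gives -6x + 3y + z = 4.
cos θ = |n₁·n₂| / (|n₁||n₂|) = |18| / (√34 · √46).
θ = arccos(0.45515) ≈ 62.93°.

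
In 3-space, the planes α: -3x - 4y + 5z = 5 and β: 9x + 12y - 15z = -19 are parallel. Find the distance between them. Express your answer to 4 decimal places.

0.1886

Rescale β by 1/(-3): -3x - 4y + 5z = 19/3. Then distance = |5 − (19/3)| / √50 ≈ 0.1886.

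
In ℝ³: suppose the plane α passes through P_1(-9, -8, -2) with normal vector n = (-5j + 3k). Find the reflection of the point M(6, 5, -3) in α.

(6, -15, 9)

α: n·r = n·P_1 gives -5y + 3z = 34.
λ = (n·M − d)/|n|² = (-34 − 34)/34 = -2.
Reflection = M − 2λn = (6, 5, -3) − (-4)·(0, -5, 3) = (6, -15, 9).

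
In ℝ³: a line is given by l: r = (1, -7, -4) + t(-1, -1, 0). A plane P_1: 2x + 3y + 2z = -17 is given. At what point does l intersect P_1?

Substitute r = (1, -7, -4) + t(-1, -1, 0) into the plane: -27 + (-5)t = -17, so t = -2.
Intersection: (1, -7, -4) + (-2)·(-1, -1, 0) = (3, -5, -4).

(3, -5, -4)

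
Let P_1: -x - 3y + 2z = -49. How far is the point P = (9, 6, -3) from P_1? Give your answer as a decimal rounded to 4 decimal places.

n·P − d = (-1)·(9) + (-3)·(6) + (2)·(-3) − (-49) = 16; |n| = √14.
Distance = |16| / √14 = 16/√14 ≈ 4.2762.

4.2762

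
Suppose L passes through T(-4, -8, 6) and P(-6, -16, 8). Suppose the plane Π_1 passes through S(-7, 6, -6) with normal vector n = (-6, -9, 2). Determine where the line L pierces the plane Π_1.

(-1, 4, 3)

A direction vector for L is P − T = (-2, -8, 2).
Π_1: n·r = n·S gives -6x - 9y + 2z = -24.
Substitute r = (-4, -8, 6) + t(-2, -8, 2) into the plane: 108 + 88t = -24, so t = -3/2.
Intersection: (-4, -8, 6) + (-3/2)·(-2, -8, 2) = (-1, 4, 3).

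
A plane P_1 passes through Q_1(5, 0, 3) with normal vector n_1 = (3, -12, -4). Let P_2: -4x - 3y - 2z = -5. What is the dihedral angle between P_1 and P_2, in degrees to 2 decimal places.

P_1: n_1·r = n_1·Q_1 gives 3x - 12y - 4z = 3.
cos θ = |n₁·n₂| / (|n₁||n₂|) = |32| / (√169 · √29).
θ = arccos(0.45710) ≈ 62.80°.

62.80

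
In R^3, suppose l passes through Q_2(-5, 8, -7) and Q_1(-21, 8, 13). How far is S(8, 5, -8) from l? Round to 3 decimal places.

A direction vector for l is Q_1 − Q_2 = (-16, 0, 20).
Taking (-5, 8, -7) on l with direction v = (-16, 0, 20): w = S − (-5, 8, -7) = (13, -3, -1), and w × v = (-60, -244, -48).
Distance = |w × v| / |v| = √65440 / √656 ≈ 9.988.

9.988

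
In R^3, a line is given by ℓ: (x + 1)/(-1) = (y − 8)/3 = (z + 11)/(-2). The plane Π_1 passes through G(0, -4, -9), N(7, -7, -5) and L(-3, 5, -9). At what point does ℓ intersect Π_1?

ℓ has direction (-1, 3, -2) through (-1, 8, -11).
GN = (7, -3, 4), GL = (-3, 9, 0); a normal to Π_1 is GN × GL = (-36, -12, 54).
Using G: Π_1 has equation -36x - 12y + 54z = -438.
Substitute r = (-1, 8, -11) + t(-1, 3, -2) into the plane: -654 + (-108)t = -438, so t = -2.
Intersection: (-1, 8, -11) + (-2)·(-1, 3, -2) = (1, 2, -7).

(1, 2, -7)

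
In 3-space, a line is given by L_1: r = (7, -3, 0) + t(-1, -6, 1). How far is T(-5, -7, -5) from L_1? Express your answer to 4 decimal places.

Taking (7, -3, 0) on L_1 with direction v = (-1, -6, 1): w = T − (7, -3, 0) = (-12, -4, -5), and w × v = (-34, 17, 68).
Distance = |w × v| / |v| = √6069 / √38 ≈ 12.6377.

12.6377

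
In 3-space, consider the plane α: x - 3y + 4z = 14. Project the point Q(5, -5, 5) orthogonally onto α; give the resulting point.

Foot = Q − λn with λ = (n·Q − d)/|n|² = (40 − 14)/26 = 1.
Foot = (5, -5, 5) − 1·(1, -3, 4) = (4, -2, 1).

(4, -2, 1)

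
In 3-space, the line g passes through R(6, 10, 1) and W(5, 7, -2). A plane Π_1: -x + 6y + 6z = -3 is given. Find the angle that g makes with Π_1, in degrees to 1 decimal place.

70.0

A direction vector for g is W − R = (-1, -3, -3).
sin θ = |n·v| / (|n||v|) = |-35| / (√73 · √19) = 0.93979.
θ ≈ 70.0°.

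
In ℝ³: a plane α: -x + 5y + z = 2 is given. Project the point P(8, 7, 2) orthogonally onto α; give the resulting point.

Foot = P − λn with λ = (n·P − d)/|n|² = (29 − 2)/27 = 1.
Foot = (8, 7, 2) − 1·(-1, 5, 1) = (9, 2, 1).

(9, 2, 1)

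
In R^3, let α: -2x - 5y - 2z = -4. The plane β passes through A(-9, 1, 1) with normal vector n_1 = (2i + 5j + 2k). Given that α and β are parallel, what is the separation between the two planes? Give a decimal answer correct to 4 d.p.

β: n_1·r = n_1·A gives 2x + 5y + 2z = -11.
Rescale β by 1/(-1): -2x - 5y - 2z = 11. Then distance = |-4 − 11| / √33 ≈ 2.6112.

2.6112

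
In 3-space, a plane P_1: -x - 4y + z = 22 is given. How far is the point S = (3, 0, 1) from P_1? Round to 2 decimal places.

5.66

n·S − d = (-1)·(3) + (-4)·(0) + (1)·(1) − 22 = -24; |n| = √18.
Distance = |-24| / √18 = 24/√18 ≈ 5.66.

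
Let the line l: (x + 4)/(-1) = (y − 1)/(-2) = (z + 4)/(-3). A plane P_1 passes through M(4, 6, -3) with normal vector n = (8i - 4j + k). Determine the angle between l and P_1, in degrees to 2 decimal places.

l has direction (-1, -2, -3) through (-4, 1, -4).
P_1: n·r = n·M gives 8x - 4y + z = 5.
sin θ = |n·v| / (|n||v|) = |-3| / (√81 · √14) = 0.08909.
θ ≈ 5.11°.

5.11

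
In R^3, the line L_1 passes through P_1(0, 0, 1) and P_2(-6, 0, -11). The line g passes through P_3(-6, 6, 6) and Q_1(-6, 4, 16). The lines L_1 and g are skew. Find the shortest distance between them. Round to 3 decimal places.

A direction vector for L_1 is P_2 − P_1 = (-6, 0, -12).
A direction vector for g is Q_1 − P_3 = (0, -2, 10).
Common perpendicular direction n = (-6, 0, -12) × (0, -2, 10) = (-24, 60, 12).
With w = (-6, 6, 6) − (0, 0, 1) = (-6, 6, 5), w · n = 564.
Distance = |w · n| / |n| = |564| / √4320 ≈ 8.581.

8.581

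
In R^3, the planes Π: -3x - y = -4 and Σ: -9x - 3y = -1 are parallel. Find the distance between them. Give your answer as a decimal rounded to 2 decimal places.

1.16

Rescale Σ by 1/3: -3x - y = -1/3. Then distance = |-4 − (-1/3)| / √10 ≈ 1.16.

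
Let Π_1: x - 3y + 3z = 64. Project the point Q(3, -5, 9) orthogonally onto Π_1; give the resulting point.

(4, -8, 12)

Foot = Q − λn with λ = (n·Q − d)/|n|² = (45 − 64)/19 = -1.
Foot = (3, -5, 9) − (-1)·(1, -3, 3) = (4, -8, 12).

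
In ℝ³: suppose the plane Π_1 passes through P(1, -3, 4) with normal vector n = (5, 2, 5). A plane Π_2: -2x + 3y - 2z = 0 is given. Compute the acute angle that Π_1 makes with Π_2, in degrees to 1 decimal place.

Π_1: n·r = n·P gives 5x + 2y + 5z = 19.
cos θ = |n₁·n₂| / (|n₁||n₂|) = |-14| / (√54 · √17).
θ = arccos(0.46207) ≈ 62.5°.

62.5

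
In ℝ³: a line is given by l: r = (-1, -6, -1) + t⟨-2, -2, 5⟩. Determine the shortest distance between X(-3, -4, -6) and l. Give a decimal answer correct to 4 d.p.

Taking (-1, -6, -1) on l with direction v = (-2, -2, 5): w = X − (-1, -6, -1) = (-2, 2, -5), and w × v = (0, 20, 8).
Distance = |w × v| / |v| = √464 / √33 ≈ 3.7497.

3.7497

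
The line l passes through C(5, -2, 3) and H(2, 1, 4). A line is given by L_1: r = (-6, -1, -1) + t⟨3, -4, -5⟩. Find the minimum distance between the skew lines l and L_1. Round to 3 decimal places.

A direction vector for l is H − C = (-3, 3, 1).
Common perpendicular direction n = (-3, 3, 1) × (3, -4, -5) = (-11, -12, 3).
With w = (-6, -1, -1) − (5, -2, 3) = (-11, 1, -4), w · n = 97.
Distance = |w · n| / |n| = |97| / √274 ≈ 5.860.

5.860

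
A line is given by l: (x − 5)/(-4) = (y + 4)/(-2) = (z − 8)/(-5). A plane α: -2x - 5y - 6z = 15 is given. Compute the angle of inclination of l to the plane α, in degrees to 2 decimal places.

l has direction (-4, -2, -5) through (5, -4, 8).
sin θ = |n·v| / (|n||v|) = |48| / (√65 · √45) = 0.88752.
θ ≈ 62.56°.

62.56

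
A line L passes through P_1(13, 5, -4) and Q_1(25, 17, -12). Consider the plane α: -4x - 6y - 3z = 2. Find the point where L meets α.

A direction vector for L is Q_1 − P_1 = (12, 12, -8).
Substitute r = (13, 5, -4) + t(12, 12, -8) into the plane: -70 + (-96)t = 2, so t = -3/4.
Intersection: (13, 5, -4) + (-3/4)·(12, 12, -8) = (4, -4, 2).

(4, -4, 2)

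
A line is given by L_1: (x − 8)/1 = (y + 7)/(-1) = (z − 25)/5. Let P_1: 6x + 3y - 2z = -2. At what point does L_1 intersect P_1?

(5, -4, 10)

L_1 has direction (1, -1, 5) through (8, -7, 25).
Substitute r = (8, -7, 25) + t(1, -1, 5) into the plane: -23 + (-7)t = -2, so t = -3.
Intersection: (8, -7, 25) + (-3)·(1, -1, 5) = (5, -4, 10).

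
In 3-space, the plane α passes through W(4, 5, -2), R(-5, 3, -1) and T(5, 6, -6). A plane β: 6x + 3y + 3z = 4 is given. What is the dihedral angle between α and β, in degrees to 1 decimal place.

71.7

WR = (-9, -2, 1), WT = (1, 1, -4); a normal to α is WR × WT = (7, -35, -7).
Using W: α has equation 7x - 35y - 7z = -133.
cos θ = |n₁·n₂| / (|n₁||n₂|) = |-84| / (√1323 · √54).
θ = arccos(0.31427) ≈ 71.7°.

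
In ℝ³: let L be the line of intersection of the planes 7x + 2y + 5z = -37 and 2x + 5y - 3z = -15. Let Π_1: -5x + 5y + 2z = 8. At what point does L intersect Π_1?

(-4, -2, -1)

Direction of L: (7, 2, 5) × (2, 5, -3) = (-31, 31, 31).
A point on L: solving the two plane equations with x = 8 gives (8, -14, -13).
Substitute r = (8, -14, -13) + t(-31, 31, 31) into the plane: -136 + 372t = 8, so t = 12/31.
Intersection: (8, -14, -13) + (12/31)·(-31, 31, 31) = (-4, -2, -1).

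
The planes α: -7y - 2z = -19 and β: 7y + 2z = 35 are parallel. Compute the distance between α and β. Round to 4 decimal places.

Rescale β by 1/(-1): -7y - 2z = -35. Then distance = |-19 − (-35)| / √53 ≈ 2.1978.

2.1978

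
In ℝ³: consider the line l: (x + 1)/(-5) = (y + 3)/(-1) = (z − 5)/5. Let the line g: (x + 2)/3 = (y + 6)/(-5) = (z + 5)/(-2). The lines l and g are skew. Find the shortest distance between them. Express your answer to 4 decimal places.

l has direction (-5, -1, 5) through (-1, -3, 5).
g has direction (3, -5, -2) through (-2, -6, -5).
Common perpendicular direction n = (-5, -1, 5) × (3, -5, -2) = (27, 5, 28).
With w = (-2, -6, -5) − (-1, -3, 5) = (-1, -3, -10), w · n = -322.
Distance = |w · n| / |n| = |-322| / √1538 ≈ 8.2107.

8.2107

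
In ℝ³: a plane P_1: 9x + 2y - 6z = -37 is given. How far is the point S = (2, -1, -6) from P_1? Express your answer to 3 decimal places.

8.091

n·S − d = (9)·(2) + (2)·(-1) + (-6)·(-6) − (-37) = 89; |n| = √121.
Distance = |89| / √121 = 89/√121 ≈ 8.091.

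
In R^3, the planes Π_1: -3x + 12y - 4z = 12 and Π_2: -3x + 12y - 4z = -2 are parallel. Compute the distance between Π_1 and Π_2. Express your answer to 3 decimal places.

1.077

Same normal n = (-3, 12, -4) with |n| = √169; distance = |12 − (-2)| / |n| = 14/√169 ≈ 1.077.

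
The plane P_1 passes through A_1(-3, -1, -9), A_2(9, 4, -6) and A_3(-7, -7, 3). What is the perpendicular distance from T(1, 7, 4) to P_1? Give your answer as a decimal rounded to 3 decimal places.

8.857

A_1A_2 = (12, 5, 3), A_1A_3 = (-4, -6, 12); a normal to P_1 is A_1A_2 × A_1A_3 = (78, -156, -52).
Using A_1: P_1 has equation 78x - 156y - 52z = 390.
n·T − d = (78)·(1) + (-156)·(7) + (-52)·(4) − 390 = -1612; |n| = √33124.
Distance = |-1612| / √33124 = 1612/√33124 ≈ 8.857.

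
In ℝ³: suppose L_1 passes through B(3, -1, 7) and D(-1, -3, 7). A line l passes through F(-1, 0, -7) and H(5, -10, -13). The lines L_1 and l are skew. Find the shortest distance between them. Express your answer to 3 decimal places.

13.672

A direction vector for L_1 is D − B = (-4, -2, 0).
A direction vector for l is H − F = (6, -10, -6).
Common perpendicular direction n = (-4, -2, 0) × (6, -10, -6) = (12, -24, 52).
With w = (-1, 0, -7) − (3, -1, 7) = (-4, 1, -14), w · n = -800.
Distance = |w · n| / |n| = |-800| / √3424 ≈ 13.672.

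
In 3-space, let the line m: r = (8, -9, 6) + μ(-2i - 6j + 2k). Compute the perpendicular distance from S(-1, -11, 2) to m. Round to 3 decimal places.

9.487

Taking (8, -9, 6) on m with direction v = (-2, -6, 2): w = S − (8, -9, 6) = (-9, -2, -4), and w × v = (-28, 26, 50).
Distance = |w × v| / |v| = √3960 / √44 ≈ 9.487.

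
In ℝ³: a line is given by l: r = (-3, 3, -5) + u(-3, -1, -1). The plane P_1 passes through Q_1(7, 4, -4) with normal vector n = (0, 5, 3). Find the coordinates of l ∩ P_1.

P_1: n·r = n·Q_1 gives 5y + 3z = 8.
Substitute r = (-3, 3, -5) + t(-3, -1, -1) into the plane: 0 + (-8)t = 8, so t = -1.
Intersection: (-3, 3, -5) + (-1)·(-3, -1, -1) = (0, 4, -4).

(0, 4, -4)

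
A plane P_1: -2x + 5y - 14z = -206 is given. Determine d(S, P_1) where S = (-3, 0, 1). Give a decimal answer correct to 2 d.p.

13.20

n·S − d = (-2)·(-3) + (5)·(0) + (-14)·(1) − (-206) = 198; |n| = √225.
Distance = |198| / √225 = 198/√225 ≈ 13.20.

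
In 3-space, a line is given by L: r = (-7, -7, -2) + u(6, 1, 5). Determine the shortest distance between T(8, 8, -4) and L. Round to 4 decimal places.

Taking (-7, -7, -2) on L with direction v = (6, 1, 5): w = T − (-7, -7, -2) = (15, 15, -2), and w × v = (77, -87, -75).
Distance = |w × v| / |v| = √19123 / √62 ≈ 17.5623.

17.5623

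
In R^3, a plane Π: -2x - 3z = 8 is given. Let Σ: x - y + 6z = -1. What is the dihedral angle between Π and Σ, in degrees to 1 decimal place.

25.9

cos θ = |n₁·n₂| / (|n₁||n₂|) = |-20| / (√13 · √38).
θ = arccos(0.89984) ≈ 25.9°.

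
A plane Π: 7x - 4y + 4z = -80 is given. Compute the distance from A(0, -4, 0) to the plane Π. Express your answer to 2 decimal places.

10.67

n·A − d = (7)·(0) + (-4)·(-4) + (4)·(0) − (-80) = 96; |n| = √81.
Distance = |96| / √81 = 96/√81 ≈ 10.67.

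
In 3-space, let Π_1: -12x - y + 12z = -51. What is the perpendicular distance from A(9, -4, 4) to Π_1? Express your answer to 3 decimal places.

n·A − d = (-12)·(9) + (-1)·(-4) + (12)·(4) − (-51) = -5; |n| = √289.
Distance = |-5| / √289 = 5/√289 ≈ 0.294.

0.294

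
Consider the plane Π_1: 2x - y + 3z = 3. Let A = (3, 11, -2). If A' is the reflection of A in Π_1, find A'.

(7, 9, 4)

λ = (n·A − d)/|n|² = (-11 − 3)/14 = -1.
Reflection = A − 2λn = (3, 11, -2) − (-2)·(2, -1, 3) = (7, 9, 4).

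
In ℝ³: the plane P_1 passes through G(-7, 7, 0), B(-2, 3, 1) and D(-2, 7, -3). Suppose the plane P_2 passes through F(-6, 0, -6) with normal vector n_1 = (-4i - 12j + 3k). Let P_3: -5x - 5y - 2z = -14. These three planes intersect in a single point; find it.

(3, -1, 2)

GB = (5, -4, 1), GD = (5, 0, -3); a normal to P_1 is GB × GD = (12, 20, 20).
Using G: P_1 has equation 12x + 20y + 20z = 56.
P_2: n_1·r = n_1·F gives -4x - 12y + 3z = 6.
Solving the 3×3 linear system 12x + 20y + 20z = 56, -4x - 12y + 3z = 6, -5x - 5y - 2z = -14 (e.g. by elimination or Cramer's rule, determinant = -792) gives (3, -1, 2).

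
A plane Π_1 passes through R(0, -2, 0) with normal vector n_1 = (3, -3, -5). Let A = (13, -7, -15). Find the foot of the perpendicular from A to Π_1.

(4, 2, 0)

Π_1: n_1·r = n_1·R gives 3x - 3y - 5z = 6.
Foot = A − λn with λ = (n·A − d)/|n|² = (135 − 6)/43 = 3.
Foot = (13, -7, -15) − 3·(3, -3, -5) = (4, 2, 0).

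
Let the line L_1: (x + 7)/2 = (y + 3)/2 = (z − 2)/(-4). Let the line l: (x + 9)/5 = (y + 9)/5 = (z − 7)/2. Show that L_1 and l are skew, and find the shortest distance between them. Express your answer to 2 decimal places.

L_1 has direction (2, 2, -4) through (-7, -3, 2).
l has direction (5, 5, 2) through (-9, -9, 7).
Common perpendicular direction n = (2, 2, -4) × (5, 5, 2) = (24, -24, 0).
With w = (-9, -9, 7) − (-7, -3, 2) = (-2, -6, 5), w · n = 96.
Since n ≠ 0 the lines are not parallel, and w · n = 96 ≠ 0 so they do not intersect; hence they are skew.
Distance = |w · n| / |n| = |96| / √1152 ≈ 2.83.

2.83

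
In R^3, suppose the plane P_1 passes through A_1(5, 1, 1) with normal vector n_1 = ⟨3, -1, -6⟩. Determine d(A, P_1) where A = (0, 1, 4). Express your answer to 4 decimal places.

4.8656

P_1: n_1·r = n_1·A_1 gives 3x - y - 6z = 8.
n·A − d = (3)·(0) + (-1)·(1) + (-6)·(4) − 8 = -33; |n| = √46.
Distance = |-33| / √46 = 33/√46 ≈ 4.8656.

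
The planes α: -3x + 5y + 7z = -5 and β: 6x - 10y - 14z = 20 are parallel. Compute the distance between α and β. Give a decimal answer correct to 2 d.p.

0.55

Rescale β by 1/(-2): -3x + 5y + 7z = -10. Then distance = |-5 − (-10)| / √83 ≈ 0.55.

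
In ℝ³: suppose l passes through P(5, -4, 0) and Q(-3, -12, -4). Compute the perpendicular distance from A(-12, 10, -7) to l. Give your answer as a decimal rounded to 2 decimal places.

22.70

A direction vector for l is Q − P = (-8, -8, -4).
Taking (5, -4, 0) on l with direction v = (-8, -8, -4): w = A − (5, -4, 0) = (-17, 14, -7), and w × v = (-112, -12, 248).
Distance = |w × v| / |v| = √74192 / √144 ≈ 22.70.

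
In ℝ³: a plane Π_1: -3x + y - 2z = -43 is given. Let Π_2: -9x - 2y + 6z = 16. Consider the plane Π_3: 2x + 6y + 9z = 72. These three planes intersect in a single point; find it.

(6, -5, 10)

Solving the 3×3 linear system -3x + y - 2z = -43, -9x - 2y + 6z = 16, 2x + 6y + 9z = 72 (e.g. by elimination or Cramer's rule, determinant = 355) gives (6, -5, 10).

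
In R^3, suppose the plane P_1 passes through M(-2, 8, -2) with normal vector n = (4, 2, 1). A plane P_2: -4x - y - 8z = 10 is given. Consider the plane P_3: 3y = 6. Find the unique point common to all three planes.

(1, 2, -2)

P_1: n·r = n·M gives 4x + 2y + z = 6.
Solving the 3×3 linear system 4x + 2y + z = 6, -4x - y - 8z = 10, 3y = 6 (e.g. by elimination or Cramer's rule, determinant = 84) gives (1, 2, -2).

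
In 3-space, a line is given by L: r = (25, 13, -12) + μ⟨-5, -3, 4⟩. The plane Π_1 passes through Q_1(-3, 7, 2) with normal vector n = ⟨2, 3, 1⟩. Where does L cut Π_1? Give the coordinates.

Π_1: n·r = n·Q_1 gives 2x + 3y + z = 17.
Substitute r = (25, 13, -12) + t(-5, -3, 4) into the plane: 77 + (-15)t = 17, so t = 4.
Intersection: (25, 13, -12) + 4·(-5, -3, 4) = (5, 1, 4).

(5, 1, 4)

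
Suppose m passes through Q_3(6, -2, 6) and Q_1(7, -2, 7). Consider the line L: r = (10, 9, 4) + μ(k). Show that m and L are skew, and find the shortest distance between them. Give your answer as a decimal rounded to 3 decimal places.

11.000

A direction vector for m is Q_1 − Q_3 = (1, 0, 1).
Common perpendicular direction n = (1, 0, 1) × (0, 0, 1) = (0, -1, 0).
With w = (10, 9, 4) − (6, -2, 6) = (4, 11, -2), w · n = -11.
Since n ≠ 0 the lines are not parallel, and w · n = -11 ≠ 0 so they do not intersect; hence they are skew.
Distance = |w · n| / |n| = |-11| / √1 ≈ 11.000.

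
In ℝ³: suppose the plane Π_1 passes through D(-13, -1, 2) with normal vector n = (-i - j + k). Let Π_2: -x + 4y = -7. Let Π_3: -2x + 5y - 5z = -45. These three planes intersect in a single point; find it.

Π_1: n·r = n·D gives -x - y + z = 16.
Solving the 3×3 linear system -x - y + z = 16, -x + 4y = -7, -2x + 5y - 5z = -45 (e.g. by elimination or Cramer's rule, determinant = 28) gives (-5, -3, 8).

(-5, -3, 8)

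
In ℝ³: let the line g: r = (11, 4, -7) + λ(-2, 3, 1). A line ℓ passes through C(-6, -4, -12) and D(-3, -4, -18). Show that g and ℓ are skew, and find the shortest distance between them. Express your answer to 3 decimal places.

A direction vector for ℓ is D − C = (3, 0, -6).
Common perpendicular direction n = (-2, 3, 1) × (3, 0, -6) = (-18, -9, -9).
With w = (-6, -4, -12) − (11, 4, -7) = (-17, -8, -5), w · n = 423.
Since n ≠ 0 the lines are not parallel, and w · n = 423 ≠ 0 so they do not intersect; hence they are skew.
Distance = |w · n| / |n| = |423| / √486 ≈ 19.188.

19.188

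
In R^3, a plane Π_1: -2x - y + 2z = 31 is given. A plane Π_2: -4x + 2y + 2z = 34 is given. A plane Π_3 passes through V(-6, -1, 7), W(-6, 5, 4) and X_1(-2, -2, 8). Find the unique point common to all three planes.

VW = (0, 6, -3), VX_1 = (4, -1, 1); a normal to Π_3 is VW × VX_1 = (3, -12, -24).
Using V: Π_3 has equation 3x - 12y - 24z = -174.
Solving the 3×3 linear system -2x - y + 2z = 31, -4x + 2y + 2z = 34, 3x - 12y - 24z = -174 (e.g. by elimination or Cramer's rule, determinant = 222) gives (-6, -3, 8).

(-6, -3, 8)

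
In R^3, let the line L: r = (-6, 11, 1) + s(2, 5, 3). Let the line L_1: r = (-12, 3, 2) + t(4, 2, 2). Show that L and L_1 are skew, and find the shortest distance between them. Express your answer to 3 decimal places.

Common perpendicular direction n = (2, 5, 3) × (4, 2, 2) = (4, 8, -16).
With w = (-12, 3, 2) − (-6, 11, 1) = (-6, -8, 1), w · n = -104.
Since n ≠ 0 the lines are not parallel, and w · n = -104 ≠ 0 so they do not intersect; hence they are skew.
Distance = |w · n| / |n| = |-104| / √336 ≈ 5.674.

5.674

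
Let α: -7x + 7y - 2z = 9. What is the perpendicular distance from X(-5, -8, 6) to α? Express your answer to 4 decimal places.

4.1586

n·X − d = (-7)·(-5) + (7)·(-8) + (-2)·(6) − 9 = -42; |n| = √102.
Distance = |-42| / √102 = 42/√102 ≈ 4.1586.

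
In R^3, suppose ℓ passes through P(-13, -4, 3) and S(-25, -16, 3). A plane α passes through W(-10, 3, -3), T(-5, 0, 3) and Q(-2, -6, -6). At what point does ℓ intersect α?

(-7, 2, 3)

A direction vector for ℓ is S − P = (-12, -12, 0).
WT = (5, -3, 6), WQ = (8, -9, -3); a normal to α is WT × WQ = (63, 63, -21).
Using W: α has equation 63x + 63y - 21z = -378.
Substitute r = (-13, -4, 3) + t(-12, -12, 0) into the plane: -1134 + (-1512)t = -378, so t = -1/2.
Intersection: (-13, -4, 3) + (-1/2)·(-12, -12, 0) = (-7, 2, 3).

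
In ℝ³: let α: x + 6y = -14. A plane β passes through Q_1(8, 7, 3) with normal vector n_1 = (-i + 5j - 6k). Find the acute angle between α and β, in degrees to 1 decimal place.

β: n_1·r = n_1·Q_1 gives -x + 5y - 6z = 9.
cos θ = |n₁·n₂| / (|n₁||n₂|) = |29| / (√37 · √62).
θ = arccos(0.60548) ≈ 52.7°.

52.7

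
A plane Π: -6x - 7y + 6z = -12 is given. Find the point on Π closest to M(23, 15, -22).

(5, -6, -4)

Foot = M − λn with λ = (n·M − d)/|n|² = (-375 − (-12))/121 = -3.
Foot = (23, 15, -22) − (-3)·(-6, -7, 6) = (5, -6, -4).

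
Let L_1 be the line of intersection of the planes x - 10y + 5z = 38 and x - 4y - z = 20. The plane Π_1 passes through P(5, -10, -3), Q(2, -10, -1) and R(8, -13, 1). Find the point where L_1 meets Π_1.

(-7, -6, -3)

Direction of L_1: (1, -10, 5) × (1, -4, -1) = (30, 6, 6).
A point on L_1: solving the two plane equations with x = 3 gives (3, -4, -1).
PQ = (-3, 0, 2), PR = (3, -3, 4); a normal to Π_1 is PQ × PR = (6, 18, 9).
Using P: Π_1 has equation 6x + 18y + 9z = -177.
Substitute r = (3, -4, -1) + t(30, 6, 6) into the plane: -63 + 342t = -177, so t = -1/3.
Intersection: (3, -4, -1) + (-1/3)·(30, 6, 6) = (-7, -6, -3).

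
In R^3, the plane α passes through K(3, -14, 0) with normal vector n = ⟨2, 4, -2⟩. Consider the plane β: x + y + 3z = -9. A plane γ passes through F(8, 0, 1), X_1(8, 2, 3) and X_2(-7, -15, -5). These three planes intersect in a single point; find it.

(-7, -8, 2)

α: n·r = n·K gives 2x + 4y - 2z = -50.
FX_1 = (0, 2, 2), FX_2 = (-15, -15, -6); a normal to γ is FX_1 × FX_2 = (18, -30, 30).
Using F: γ has equation 18x - 30y + 30z = 174.
Solving the 3×3 linear system 2x + 4y - 2z = -50, x + y + 3z = -9, 18x - 30y + 30z = 174 (e.g. by elimination or Cramer's rule, determinant = 432) gives (-7, -8, 2).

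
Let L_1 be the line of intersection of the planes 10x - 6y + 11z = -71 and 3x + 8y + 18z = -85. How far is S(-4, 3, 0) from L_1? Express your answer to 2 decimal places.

Direction of L_1: (10, -6, 11) × (3, 8, 18) = (-196, -147, 98).
A point on L_1: solving the two plane equations with x = -1 gives (-1, 1, -5).
Taking (-1, 1, -5) on L_1 with direction v = (-196, -147, 98): w = S − (-1, 1, -5) = (-3, 2, 5), and w × v = (931, -686, 833).
Distance = |w × v| / |v| = √2031246 / √69629 ≈ 5.40.

5.40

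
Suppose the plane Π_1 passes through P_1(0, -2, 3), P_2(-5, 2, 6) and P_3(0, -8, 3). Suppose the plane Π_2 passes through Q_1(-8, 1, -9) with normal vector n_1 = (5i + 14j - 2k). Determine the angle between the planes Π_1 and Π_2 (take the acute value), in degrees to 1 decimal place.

P_1P_2 = (-5, 4, 3), P_1P_3 = (0, -6, 0); a normal to Π_1 is P_1P_2 × P_1P_3 = (18, 0, 30).
Using P_1: Π_1 has equation 18x + 30z = 90.
Π_2: n_1·r = n_1·Q_1 gives 5x + 14y - 2z = -8.
cos θ = |n₁·n₂| / (|n₁||n₂|) = |30| / (√1224 · √225).
θ = arccos(0.05717) ≈ 86.7°.

86.7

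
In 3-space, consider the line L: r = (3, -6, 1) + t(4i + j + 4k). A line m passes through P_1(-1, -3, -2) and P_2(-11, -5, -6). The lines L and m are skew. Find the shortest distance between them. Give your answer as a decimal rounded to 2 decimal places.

A direction vector for m is P_2 − P_1 = (-10, -2, -4).
Common perpendicular direction n = (4, 1, 4) × (-10, -2, -4) = (4, -24, 2).
With w = (-1, -3, -2) − (3, -6, 1) = (-4, 3, -3), w · n = -94.
Distance = |w · n| / |n| = |-94| / √596 ≈ 3.85.

3.85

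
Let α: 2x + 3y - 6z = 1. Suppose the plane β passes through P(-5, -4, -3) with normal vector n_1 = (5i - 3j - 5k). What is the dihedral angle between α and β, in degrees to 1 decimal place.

β: n_1·r = n_1·P gives 5x - 3y - 5z = 2.
cos θ = |n₁·n₂| / (|n₁||n₂|) = |31| / (√49 · √59).
θ = arccos(0.57655) ≈ 54.8°.

54.8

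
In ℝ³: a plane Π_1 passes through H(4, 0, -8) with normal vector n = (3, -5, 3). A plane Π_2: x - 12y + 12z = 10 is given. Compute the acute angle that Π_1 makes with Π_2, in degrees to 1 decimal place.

27.4

Π_1: n·r = n·H gives 3x - 5y + 3z = -12.
cos θ = |n₁·n₂| / (|n₁||n₂|) = |99| / (√43 · √289).
θ = arccos(0.88808) ≈ 27.4°.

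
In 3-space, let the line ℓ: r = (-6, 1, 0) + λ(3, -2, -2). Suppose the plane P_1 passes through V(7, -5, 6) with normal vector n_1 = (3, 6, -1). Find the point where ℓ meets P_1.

(3, -5, -6)

P_1: n_1·r = n_1·V gives 3x + 6y - z = -15.
Substitute r = (-6, 1, 0) + t(3, -2, -2) into the plane: -12 + (-1)t = -15, so t = 3.
Intersection: (-6, 1, 0) + 3·(3, -2, -2) = (3, -5, -6).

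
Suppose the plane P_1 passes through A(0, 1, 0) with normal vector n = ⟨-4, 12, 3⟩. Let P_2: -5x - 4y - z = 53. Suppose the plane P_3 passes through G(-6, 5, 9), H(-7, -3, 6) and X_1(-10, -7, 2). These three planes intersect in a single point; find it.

P_1: n·r = n·A gives -4x + 12y + 3z = 12.
GH = (-1, -8, -3), GX_1 = (-4, -12, -7); a normal to P_3 is GH × GX_1 = (20, 5, -20).
Using G: P_3 has equation 20x + 5y - 20z = -275.
Solving the 3×3 linear system -4x + 12y + 3z = 12, -5x - 4y - z = 53, 20x + 5y - 20z = -275 (e.g. by elimination or Cramer's rule, determinant = -1615) gives (-9, -3, 4).

(-9, -3, 4)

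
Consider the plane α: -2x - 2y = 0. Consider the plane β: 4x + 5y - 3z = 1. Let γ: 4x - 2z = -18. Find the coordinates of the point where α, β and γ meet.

Solving the 3×3 linear system -2x - 2y = 0, 4x + 5y - 3z = 1, 4x - 2z = -18 (e.g. by elimination or Cramer's rule, determinant = 28) gives (-4, 4, 1).

(-4, 4, 1)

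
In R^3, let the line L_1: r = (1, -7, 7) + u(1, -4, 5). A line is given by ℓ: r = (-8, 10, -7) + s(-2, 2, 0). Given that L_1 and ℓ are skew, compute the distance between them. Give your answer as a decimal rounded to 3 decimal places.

0.260

Common perpendicular direction n = (1, -4, 5) × (-2, 2, 0) = (-10, -10, -6).
With w = (-8, 10, -7) − (1, -7, 7) = (-9, 17, -14), w · n = 4.
Distance = |w · n| / |n| = |4| / √236 ≈ 0.260.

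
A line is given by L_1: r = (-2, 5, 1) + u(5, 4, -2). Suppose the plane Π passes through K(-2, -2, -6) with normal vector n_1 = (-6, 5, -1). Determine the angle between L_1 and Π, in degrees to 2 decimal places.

8.71

Π: n_1·r = n_1·K gives -6x + 5y - z = 8.
sin θ = |n·v| / (|n||v|) = |-8| / (√62 · √45) = 0.15146.
θ ≈ 8.71°.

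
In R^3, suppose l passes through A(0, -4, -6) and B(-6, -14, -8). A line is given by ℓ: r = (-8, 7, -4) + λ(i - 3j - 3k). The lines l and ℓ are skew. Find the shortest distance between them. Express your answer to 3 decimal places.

A direction vector for l is B − A = (-6, -10, -2).
Common perpendicular direction n = (-6, -10, -2) × (1, -3, -3) = (24, -20, 28).
With w = (-8, 7, -4) − (0, -4, -6) = (-8, 11, 2), w · n = -356.
Distance = |w · n| / |n| = |-356| / √1760 ≈ 8.486.

8.486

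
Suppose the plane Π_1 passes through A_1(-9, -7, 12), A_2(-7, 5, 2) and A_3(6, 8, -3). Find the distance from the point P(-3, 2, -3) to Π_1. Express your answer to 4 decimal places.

A_1A_2 = (2, 12, -10), A_1A_3 = (15, 15, -15); a normal to Π_1 is A_1A_2 × A_1A_3 = (-30, -120, -150).
Using A_1: Π_1 has equation -30x - 120y - 150z = -690.
n·P − d = (-30)·(-3) + (-120)·(2) + (-150)·(-3) − (-690) = 990; |n| = √37800.
Distance = |990| / √37800 = 990/√37800 ≈ 5.0920.

5.0920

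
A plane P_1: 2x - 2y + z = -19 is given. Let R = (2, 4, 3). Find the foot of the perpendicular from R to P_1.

Foot = R − λn with λ = (n·R − d)/|n|² = (-1 − (-19))/9 = 2.
Foot = (2, 4, 3) − 2·(2, -2, 1) = (-2, 8, 1).

(-2, 8, 1)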